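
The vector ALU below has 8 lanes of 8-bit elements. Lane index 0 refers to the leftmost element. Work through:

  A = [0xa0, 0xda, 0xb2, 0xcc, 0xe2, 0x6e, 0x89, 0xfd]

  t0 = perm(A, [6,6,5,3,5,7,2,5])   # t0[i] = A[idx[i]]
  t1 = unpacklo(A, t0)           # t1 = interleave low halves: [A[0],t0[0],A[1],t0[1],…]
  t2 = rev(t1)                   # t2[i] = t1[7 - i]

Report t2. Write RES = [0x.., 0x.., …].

→ t0 |89|89|6e|cc|6e|fd|b2|6e|
→ t1 |a0|89|da|89|b2|6e|cc|cc|
→ t2 |cc|cc|6e|b2|89|da|89|a0|

RES = [ 0xcc  0xcc  0x6e  0xb2  0x89  0xda  0x89  0xa0 ]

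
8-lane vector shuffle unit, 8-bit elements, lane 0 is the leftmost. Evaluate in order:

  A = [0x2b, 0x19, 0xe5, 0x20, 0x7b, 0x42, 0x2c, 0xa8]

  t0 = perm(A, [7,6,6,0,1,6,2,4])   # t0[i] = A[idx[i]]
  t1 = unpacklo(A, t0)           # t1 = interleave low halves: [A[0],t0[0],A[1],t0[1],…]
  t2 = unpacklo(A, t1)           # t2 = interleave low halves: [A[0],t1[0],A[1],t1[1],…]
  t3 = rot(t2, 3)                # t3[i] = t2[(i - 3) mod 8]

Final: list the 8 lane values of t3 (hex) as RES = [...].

→ t0 |a8|2c|2c|2b|19|2c|e5|7b|
→ t1 |2b|a8|19|2c|e5|2c|20|2b|
→ t2 |2b|2b|19|a8|e5|19|20|2c|
→ t3 |19|20|2c|2b|2b|19|a8|e5|

RES = [0x19, 0x20, 0x2c, 0x2b, 0x2b, 0x19, 0xa8, 0xe5]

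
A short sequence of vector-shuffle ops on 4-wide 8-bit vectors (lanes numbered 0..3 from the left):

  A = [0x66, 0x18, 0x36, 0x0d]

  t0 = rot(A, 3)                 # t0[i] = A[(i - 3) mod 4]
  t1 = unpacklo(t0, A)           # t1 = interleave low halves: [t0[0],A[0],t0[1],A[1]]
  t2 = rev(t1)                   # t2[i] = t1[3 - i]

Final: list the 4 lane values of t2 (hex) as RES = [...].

RES = [0x18, 0x36, 0x66, 0x18]

t0 = [0x18, 0x36, 0x0d, 0x66]
t1 = [0x18, 0x66, 0x36, 0x18]
t2 = [0x18, 0x36, 0x66, 0x18]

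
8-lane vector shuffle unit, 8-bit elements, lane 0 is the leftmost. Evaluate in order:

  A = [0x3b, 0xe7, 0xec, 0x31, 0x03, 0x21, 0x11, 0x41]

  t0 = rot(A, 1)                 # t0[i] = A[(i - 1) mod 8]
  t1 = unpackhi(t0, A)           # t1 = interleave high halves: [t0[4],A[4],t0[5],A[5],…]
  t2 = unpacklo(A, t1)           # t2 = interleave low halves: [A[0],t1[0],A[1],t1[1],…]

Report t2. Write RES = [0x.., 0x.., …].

t0 = [0x41, 0x3b, 0xe7, 0xec, 0x31, 0x03, 0x21, 0x11]
t1 = [0x31, 0x03, 0x03, 0x21, 0x21, 0x11, 0x11, 0x41]
t2 = [0x3b, 0x31, 0xe7, 0x03, 0xec, 0x03, 0x31, 0x21]

RES = [ 0x3b  0x31  0xe7  0x03  0xec  0x03  0x31  0x21 ]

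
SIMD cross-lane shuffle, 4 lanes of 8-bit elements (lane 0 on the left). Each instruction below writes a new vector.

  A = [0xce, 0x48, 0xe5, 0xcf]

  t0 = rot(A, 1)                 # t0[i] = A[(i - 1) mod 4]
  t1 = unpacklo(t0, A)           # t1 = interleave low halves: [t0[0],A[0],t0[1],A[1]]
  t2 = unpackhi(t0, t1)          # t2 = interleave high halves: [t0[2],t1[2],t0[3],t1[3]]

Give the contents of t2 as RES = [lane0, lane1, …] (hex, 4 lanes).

RES = [0x48, 0xce, 0xe5, 0x48]

t0 = [0xcf, 0xce, 0x48, 0xe5]
t1 = [0xcf, 0xce, 0xce, 0x48]
t2 = [0x48, 0xce, 0xe5, 0x48]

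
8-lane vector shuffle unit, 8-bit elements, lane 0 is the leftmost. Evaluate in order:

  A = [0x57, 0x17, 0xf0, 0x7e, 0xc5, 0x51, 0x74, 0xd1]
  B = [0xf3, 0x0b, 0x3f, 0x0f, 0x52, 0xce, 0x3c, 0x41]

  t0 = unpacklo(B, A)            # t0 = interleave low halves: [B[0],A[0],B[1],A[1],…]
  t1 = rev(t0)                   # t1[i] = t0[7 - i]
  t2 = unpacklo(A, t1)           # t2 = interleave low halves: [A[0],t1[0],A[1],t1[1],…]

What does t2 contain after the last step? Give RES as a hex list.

t0 = [0xf3, 0x57, 0x0b, 0x17, 0x3f, 0xf0, 0x0f, 0x7e]
t1 = [0x7e, 0x0f, 0xf0, 0x3f, 0x17, 0x0b, 0x57, 0xf3]
t2 = [0x57, 0x7e, 0x17, 0x0f, 0xf0, 0xf0, 0x7e, 0x3f]

RES = [0x57, 0x7e, 0x17, 0x0f, 0xf0, 0xf0, 0x7e, 0x3f]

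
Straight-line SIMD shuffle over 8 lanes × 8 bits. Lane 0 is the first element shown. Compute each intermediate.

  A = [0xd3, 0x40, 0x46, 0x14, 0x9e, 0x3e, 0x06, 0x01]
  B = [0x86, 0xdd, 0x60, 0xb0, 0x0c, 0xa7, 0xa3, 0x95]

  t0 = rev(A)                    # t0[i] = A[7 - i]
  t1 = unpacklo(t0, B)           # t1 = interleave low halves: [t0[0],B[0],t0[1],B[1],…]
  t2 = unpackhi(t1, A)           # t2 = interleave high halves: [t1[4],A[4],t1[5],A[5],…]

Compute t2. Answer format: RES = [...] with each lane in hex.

RES = [0x3e, 0x9e, 0x60, 0x3e, 0x9e, 0x06, 0xb0, 0x01]

t0 = [0x01, 0x06, 0x3e, 0x9e, 0x14, 0x46, 0x40, 0xd3]
t1 = [0x01, 0x86, 0x06, 0xdd, 0x3e, 0x60, 0x9e, 0xb0]
t2 = [0x3e, 0x9e, 0x60, 0x3e, 0x9e, 0x06, 0xb0, 0x01]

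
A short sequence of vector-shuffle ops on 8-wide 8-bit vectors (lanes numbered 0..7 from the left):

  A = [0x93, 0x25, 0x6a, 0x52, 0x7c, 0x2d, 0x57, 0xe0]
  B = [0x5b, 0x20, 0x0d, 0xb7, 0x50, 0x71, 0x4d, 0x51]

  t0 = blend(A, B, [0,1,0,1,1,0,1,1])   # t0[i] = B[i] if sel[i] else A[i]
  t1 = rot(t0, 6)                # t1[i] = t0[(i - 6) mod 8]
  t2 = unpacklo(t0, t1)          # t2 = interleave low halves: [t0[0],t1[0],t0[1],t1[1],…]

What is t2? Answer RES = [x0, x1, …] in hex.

RES = [ 0x93  0x6a  0x20  0xb7  0x6a  0x50  0xb7  0x2d ]

  t0: 93 20 6a b7 50 2d 4d 51
  t1: 6a b7 50 2d 4d 51 93 20
  t2: 93 6a 20 b7 6a 50 b7 2d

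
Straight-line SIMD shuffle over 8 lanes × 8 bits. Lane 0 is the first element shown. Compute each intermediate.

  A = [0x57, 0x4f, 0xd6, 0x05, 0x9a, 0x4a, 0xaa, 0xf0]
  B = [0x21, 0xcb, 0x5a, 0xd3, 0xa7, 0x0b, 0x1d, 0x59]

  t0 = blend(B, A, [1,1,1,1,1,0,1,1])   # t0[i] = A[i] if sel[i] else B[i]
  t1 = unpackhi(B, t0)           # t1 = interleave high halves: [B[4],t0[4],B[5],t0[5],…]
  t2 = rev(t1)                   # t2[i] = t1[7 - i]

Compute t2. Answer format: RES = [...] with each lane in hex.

RES = [0xf0, 0x59, 0xaa, 0x1d, 0x0b, 0x0b, 0x9a, 0xa7]

→ t0 |57|4f|d6|05|9a|0b|aa|f0|
→ t1 |a7|9a|0b|0b|1d|aa|59|f0|
→ t2 |f0|59|aa|1d|0b|0b|9a|a7|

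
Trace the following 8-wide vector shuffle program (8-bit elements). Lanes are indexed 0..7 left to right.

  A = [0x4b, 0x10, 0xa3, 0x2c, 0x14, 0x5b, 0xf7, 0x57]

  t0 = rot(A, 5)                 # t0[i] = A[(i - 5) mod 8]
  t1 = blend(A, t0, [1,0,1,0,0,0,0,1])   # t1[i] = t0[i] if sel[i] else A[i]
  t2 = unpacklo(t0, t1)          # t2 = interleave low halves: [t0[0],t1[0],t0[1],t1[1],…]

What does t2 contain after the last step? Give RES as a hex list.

→ t0 |2c|14|5b|f7|57|4b|10|a3|
→ t1 |2c|10|5b|2c|14|5b|f7|a3|
→ t2 |2c|2c|14|10|5b|5b|f7|2c|

RES = [ 0x2c  0x2c  0x14  0x10  0x5b  0x5b  0xf7  0x2c ]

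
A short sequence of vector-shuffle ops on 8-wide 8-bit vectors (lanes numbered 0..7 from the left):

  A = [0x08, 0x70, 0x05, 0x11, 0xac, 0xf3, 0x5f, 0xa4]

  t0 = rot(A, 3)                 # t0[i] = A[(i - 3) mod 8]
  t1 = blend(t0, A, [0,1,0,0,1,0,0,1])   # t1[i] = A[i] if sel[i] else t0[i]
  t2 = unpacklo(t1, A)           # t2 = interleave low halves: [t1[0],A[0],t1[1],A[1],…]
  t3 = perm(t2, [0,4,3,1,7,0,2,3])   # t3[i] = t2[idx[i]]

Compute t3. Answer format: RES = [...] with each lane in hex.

RES = [ 0xf3  0xa4  0x70  0x08  0x11  0xf3  0x70  0x70 ]

→ t0 |f3|5f|a4|08|70|05|11|ac|
→ t1 |f3|70|a4|08|ac|05|11|a4|
→ t2 |f3|08|70|70|a4|05|08|11|
→ t3 |f3|a4|70|08|11|f3|70|70|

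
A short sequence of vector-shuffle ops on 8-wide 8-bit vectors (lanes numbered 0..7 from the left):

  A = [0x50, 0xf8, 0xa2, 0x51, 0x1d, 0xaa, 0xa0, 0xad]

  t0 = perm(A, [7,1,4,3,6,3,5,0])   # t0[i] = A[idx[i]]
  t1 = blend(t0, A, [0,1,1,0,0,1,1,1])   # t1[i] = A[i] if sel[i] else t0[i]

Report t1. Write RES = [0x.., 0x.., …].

RES = [0xad, 0xf8, 0xa2, 0x51, 0xa0, 0xaa, 0xa0, 0xad]

t0 = [0xad, 0xf8, 0x1d, 0x51, 0xa0, 0x51, 0xaa, 0x50]
t1 = [0xad, 0xf8, 0xa2, 0x51, 0xa0, 0xaa, 0xa0, 0xad]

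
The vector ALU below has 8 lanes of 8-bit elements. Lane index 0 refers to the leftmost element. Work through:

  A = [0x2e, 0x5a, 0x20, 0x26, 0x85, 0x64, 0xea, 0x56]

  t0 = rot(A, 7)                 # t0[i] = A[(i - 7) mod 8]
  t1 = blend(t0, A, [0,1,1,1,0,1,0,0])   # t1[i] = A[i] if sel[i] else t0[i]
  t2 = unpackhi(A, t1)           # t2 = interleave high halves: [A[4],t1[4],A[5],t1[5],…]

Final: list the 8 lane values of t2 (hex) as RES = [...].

RES = [ 0x85  0x64  0x64  0x64  0xea  0x56  0x56  0x2e ]

  t0: 5a 20 26 85 64 ea 56 2e
  t1: 5a 5a 20 26 64 64 56 2e
  t2: 85 64 64 64 ea 56 56 2e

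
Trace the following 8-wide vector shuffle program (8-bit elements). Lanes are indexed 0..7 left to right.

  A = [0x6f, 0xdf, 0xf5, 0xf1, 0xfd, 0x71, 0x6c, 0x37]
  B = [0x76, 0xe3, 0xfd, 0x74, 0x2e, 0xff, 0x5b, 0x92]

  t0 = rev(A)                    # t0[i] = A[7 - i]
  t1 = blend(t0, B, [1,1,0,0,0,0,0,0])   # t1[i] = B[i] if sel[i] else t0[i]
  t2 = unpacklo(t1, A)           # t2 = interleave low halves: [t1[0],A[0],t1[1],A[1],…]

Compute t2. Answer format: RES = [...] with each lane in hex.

RES = [0x76, 0x6f, 0xe3, 0xdf, 0x71, 0xf5, 0xfd, 0xf1]

→ t0 |37|6c|71|fd|f1|f5|df|6f|
→ t1 |76|e3|71|fd|f1|f5|df|6f|
→ t2 |76|6f|e3|df|71|f5|fd|f1|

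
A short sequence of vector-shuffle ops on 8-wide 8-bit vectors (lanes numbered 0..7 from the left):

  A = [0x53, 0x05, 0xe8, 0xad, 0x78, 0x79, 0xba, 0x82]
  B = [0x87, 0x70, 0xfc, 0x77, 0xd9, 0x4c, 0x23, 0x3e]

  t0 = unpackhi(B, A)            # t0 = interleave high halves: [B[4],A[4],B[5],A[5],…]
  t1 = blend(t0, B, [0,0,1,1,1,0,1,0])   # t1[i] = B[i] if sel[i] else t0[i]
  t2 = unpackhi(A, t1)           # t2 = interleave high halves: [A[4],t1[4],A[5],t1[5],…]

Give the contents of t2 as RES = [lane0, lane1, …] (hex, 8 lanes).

t0 = [0xd9, 0x78, 0x4c, 0x79, 0x23, 0xba, 0x3e, 0x82]
t1 = [0xd9, 0x78, 0xfc, 0x77, 0xd9, 0xba, 0x23, 0x82]
t2 = [0x78, 0xd9, 0x79, 0xba, 0xba, 0x23, 0x82, 0x82]

RES = [ 0x78  0xd9  0x79  0xba  0xba  0x23  0x82  0x82 ]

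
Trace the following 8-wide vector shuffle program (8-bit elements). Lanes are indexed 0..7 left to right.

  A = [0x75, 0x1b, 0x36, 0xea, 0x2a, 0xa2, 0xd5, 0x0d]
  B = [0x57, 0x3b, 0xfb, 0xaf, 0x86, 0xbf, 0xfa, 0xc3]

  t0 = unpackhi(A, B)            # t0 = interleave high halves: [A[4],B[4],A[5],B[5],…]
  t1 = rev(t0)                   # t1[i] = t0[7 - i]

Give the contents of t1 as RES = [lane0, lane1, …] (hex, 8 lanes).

→ t0 |2a|86|a2|bf|d5|fa|0d|c3|
→ t1 |c3|0d|fa|d5|bf|a2|86|2a|

RES = [0xc3, 0x0d, 0xfa, 0xd5, 0xbf, 0xa2, 0x86, 0x2a]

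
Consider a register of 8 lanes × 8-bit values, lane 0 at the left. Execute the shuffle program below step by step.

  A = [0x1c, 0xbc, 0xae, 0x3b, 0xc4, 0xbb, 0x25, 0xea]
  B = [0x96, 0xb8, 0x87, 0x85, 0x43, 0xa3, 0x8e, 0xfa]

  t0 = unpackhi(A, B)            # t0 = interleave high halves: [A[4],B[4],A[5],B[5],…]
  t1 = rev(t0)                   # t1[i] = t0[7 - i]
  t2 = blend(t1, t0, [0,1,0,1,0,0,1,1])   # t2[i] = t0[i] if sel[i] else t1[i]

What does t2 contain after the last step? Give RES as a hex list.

RES = [ 0xfa  0x43  0x8e  0xa3  0xa3  0xbb  0xea  0xfa ]

→ t0 |c4|43|bb|a3|25|8e|ea|fa|
→ t1 |fa|ea|8e|25|a3|bb|43|c4|
→ t2 |fa|43|8e|a3|a3|bb|ea|fa|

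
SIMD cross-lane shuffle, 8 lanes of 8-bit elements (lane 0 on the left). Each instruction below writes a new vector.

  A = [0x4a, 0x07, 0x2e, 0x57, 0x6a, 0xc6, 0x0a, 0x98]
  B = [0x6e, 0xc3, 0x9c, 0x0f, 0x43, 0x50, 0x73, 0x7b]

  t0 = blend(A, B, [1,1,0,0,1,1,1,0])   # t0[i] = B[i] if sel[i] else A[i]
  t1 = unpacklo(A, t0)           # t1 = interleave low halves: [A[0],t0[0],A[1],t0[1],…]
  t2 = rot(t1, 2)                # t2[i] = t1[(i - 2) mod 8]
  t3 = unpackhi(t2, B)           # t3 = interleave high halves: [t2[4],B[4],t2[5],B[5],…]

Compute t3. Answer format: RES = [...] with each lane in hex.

→ t0 |6e|c3|2e|57|43|50|73|98|
→ t1 |4a|6e|07|c3|2e|2e|57|57|
→ t2 |57|57|4a|6e|07|c3|2e|2e|
→ t3 |07|43|c3|50|2e|73|2e|7b|

RES = [ 0x07  0x43  0xc3  0x50  0x2e  0x73  0x2e  0x7b ]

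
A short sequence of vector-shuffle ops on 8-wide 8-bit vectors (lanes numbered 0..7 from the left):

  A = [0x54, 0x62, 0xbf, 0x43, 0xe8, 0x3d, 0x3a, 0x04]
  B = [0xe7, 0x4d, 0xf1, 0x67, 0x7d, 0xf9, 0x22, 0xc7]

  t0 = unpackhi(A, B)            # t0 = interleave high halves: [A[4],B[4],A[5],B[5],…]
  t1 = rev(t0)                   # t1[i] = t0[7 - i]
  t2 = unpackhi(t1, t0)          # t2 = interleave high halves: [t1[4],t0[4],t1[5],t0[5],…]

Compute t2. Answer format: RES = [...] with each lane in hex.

RES = [0xf9, 0x3a, 0x3d, 0x22, 0x7d, 0x04, 0xe8, 0xc7]

  t0: e8 7d 3d f9 3a 22 04 c7
  t1: c7 04 22 3a f9 3d 7d e8
  t2: f9 3a 3d 22 7d 04 e8 c7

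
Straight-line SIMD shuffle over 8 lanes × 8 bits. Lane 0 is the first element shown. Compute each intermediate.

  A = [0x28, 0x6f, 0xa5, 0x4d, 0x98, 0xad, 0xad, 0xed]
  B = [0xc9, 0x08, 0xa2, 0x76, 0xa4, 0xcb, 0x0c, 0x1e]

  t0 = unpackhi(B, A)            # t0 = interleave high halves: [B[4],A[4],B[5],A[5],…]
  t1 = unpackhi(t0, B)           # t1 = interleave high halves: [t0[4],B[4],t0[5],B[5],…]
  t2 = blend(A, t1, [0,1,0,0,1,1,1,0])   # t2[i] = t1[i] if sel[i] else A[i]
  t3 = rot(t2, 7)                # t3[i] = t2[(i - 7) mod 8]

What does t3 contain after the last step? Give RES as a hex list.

RES = [ 0xa4  0xa5  0x4d  0x1e  0x0c  0xed  0xed  0x28 ]

t0 = [0xa4, 0x98, 0xcb, 0xad, 0x0c, 0xad, 0x1e, 0xed]
t1 = [0x0c, 0xa4, 0xad, 0xcb, 0x1e, 0x0c, 0xed, 0x1e]
t2 = [0x28, 0xa4, 0xa5, 0x4d, 0x1e, 0x0c, 0xed, 0xed]
t3 = [0xa4, 0xa5, 0x4d, 0x1e, 0x0c, 0xed, 0xed, 0x28]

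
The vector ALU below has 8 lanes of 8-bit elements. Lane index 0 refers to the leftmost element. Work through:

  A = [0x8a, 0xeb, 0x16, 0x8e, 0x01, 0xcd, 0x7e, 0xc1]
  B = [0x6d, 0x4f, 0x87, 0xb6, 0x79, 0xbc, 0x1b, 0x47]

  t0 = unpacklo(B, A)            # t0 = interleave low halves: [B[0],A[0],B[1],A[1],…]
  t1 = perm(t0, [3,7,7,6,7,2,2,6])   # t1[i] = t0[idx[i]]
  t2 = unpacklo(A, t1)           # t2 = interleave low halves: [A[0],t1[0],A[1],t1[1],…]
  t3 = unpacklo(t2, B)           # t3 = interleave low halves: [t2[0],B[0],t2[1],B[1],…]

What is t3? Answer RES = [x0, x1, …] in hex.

  t0: 6d 8a 4f eb 87 16 b6 8e
  t1: eb 8e 8e b6 8e 4f 4f b6
  t2: 8a eb eb 8e 16 8e 8e b6
  t3: 8a 6d eb 4f eb 87 8e b6

RES = [ 0x8a  0x6d  0xeb  0x4f  0xeb  0x87  0x8e  0xb6 ]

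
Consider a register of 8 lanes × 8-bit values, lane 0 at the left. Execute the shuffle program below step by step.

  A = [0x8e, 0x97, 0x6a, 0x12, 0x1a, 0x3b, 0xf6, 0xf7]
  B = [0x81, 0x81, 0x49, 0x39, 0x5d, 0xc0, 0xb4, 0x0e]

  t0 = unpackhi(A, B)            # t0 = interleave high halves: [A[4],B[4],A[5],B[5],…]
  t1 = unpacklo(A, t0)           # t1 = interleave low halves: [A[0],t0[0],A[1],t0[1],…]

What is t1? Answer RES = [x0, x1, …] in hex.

→ t0 |1a|5d|3b|c0|f6|b4|f7|0e|
→ t1 |8e|1a|97|5d|6a|3b|12|c0|

RES = [0x8e, 0x1a, 0x97, 0x5d, 0x6a, 0x3b, 0x12, 0xc0]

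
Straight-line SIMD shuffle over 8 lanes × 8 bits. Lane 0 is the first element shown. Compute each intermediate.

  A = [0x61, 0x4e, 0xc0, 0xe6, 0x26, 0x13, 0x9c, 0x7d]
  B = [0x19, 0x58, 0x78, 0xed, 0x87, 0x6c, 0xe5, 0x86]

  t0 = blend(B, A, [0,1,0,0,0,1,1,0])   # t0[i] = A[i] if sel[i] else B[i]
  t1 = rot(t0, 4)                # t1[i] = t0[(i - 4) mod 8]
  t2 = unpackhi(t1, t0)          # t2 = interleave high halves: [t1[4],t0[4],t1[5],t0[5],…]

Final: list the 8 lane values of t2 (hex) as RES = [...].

RES = [0x19, 0x87, 0x4e, 0x13, 0x78, 0x9c, 0xed, 0x86]

t0 = [0x19, 0x4e, 0x78, 0xed, 0x87, 0x13, 0x9c, 0x86]
t1 = [0x87, 0x13, 0x9c, 0x86, 0x19, 0x4e, 0x78, 0xed]
t2 = [0x19, 0x87, 0x4e, 0x13, 0x78, 0x9c, 0xed, 0x86]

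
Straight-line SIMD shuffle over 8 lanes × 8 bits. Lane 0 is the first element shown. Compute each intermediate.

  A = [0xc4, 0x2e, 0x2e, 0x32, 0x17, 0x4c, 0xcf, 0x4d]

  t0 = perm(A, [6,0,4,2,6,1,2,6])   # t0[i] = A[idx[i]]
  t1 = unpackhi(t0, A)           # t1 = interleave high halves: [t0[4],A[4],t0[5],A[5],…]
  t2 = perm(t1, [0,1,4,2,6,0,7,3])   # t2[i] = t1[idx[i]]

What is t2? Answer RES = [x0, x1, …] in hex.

t0 = [0xcf, 0xc4, 0x17, 0x2e, 0xcf, 0x2e, 0x2e, 0xcf]
t1 = [0xcf, 0x17, 0x2e, 0x4c, 0x2e, 0xcf, 0xcf, 0x4d]
t2 = [0xcf, 0x17, 0x2e, 0x2e, 0xcf, 0xcf, 0x4d, 0x4c]

RES = [0xcf, 0x17, 0x2e, 0x2e, 0xcf, 0xcf, 0x4d, 0x4c]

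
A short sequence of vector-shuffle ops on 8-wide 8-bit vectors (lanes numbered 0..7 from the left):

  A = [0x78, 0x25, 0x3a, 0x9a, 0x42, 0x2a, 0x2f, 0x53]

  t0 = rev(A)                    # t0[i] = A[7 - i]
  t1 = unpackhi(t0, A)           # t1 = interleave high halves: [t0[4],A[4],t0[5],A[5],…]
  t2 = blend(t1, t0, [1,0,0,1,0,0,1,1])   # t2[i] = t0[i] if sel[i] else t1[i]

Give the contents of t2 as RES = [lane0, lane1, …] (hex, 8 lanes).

  t0: 53 2f 2a 42 9a 3a 25 78
  t1: 9a 42 3a 2a 25 2f 78 53
  t2: 53 42 3a 42 25 2f 25 78

RES = [0x53, 0x42, 0x3a, 0x42, 0x25, 0x2f, 0x25, 0x78]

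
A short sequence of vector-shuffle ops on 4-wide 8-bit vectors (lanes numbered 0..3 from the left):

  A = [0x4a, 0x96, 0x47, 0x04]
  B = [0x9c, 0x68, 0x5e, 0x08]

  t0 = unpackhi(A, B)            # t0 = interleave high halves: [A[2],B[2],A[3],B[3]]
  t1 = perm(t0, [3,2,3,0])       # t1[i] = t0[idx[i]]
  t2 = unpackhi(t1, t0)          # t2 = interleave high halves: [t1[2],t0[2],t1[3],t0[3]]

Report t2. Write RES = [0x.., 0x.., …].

RES = [0x08, 0x04, 0x47, 0x08]

t0 = [0x47, 0x5e, 0x04, 0x08]
t1 = [0x08, 0x04, 0x08, 0x47]
t2 = [0x08, 0x04, 0x47, 0x08]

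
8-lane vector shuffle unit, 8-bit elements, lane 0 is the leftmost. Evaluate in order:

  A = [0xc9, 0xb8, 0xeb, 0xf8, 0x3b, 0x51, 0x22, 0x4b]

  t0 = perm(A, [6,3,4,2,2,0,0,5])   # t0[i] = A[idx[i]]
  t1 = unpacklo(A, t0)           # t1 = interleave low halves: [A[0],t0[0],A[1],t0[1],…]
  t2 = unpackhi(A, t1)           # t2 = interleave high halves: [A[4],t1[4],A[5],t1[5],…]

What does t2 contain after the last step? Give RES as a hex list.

RES = [0x3b, 0xeb, 0x51, 0x3b, 0x22, 0xf8, 0x4b, 0xeb]

t0 = [0x22, 0xf8, 0x3b, 0xeb, 0xeb, 0xc9, 0xc9, 0x51]
t1 = [0xc9, 0x22, 0xb8, 0xf8, 0xeb, 0x3b, 0xf8, 0xeb]
t2 = [0x3b, 0xeb, 0x51, 0x3b, 0x22, 0xf8, 0x4b, 0xeb]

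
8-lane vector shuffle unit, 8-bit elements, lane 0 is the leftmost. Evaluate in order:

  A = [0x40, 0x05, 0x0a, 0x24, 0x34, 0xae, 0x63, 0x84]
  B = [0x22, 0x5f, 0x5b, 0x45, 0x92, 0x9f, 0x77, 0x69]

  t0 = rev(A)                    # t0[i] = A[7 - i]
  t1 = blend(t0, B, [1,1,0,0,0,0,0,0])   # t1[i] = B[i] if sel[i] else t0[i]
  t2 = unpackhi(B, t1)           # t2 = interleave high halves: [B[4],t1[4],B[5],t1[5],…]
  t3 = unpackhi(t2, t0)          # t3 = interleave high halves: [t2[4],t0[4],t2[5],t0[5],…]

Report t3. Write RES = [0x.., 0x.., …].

RES = [0x77, 0x24, 0x05, 0x0a, 0x69, 0x05, 0x40, 0x40]

  t0: 84 63 ae 34 24 0a 05 40
  t1: 22 5f ae 34 24 0a 05 40
  t2: 92 24 9f 0a 77 05 69 40
  t3: 77 24 05 0a 69 05 40 40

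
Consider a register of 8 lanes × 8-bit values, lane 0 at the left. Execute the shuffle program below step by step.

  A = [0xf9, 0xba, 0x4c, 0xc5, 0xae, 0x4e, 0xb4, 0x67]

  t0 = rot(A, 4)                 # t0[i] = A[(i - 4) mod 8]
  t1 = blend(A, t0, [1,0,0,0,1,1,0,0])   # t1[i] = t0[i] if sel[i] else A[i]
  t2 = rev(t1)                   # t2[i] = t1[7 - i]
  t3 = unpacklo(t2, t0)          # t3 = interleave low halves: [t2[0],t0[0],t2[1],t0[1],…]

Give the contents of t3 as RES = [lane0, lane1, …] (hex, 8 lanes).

t0 = [0xae, 0x4e, 0xb4, 0x67, 0xf9, 0xba, 0x4c, 0xc5]
t1 = [0xae, 0xba, 0x4c, 0xc5, 0xf9, 0xba, 0xb4, 0x67]
t2 = [0x67, 0xb4, 0xba, 0xf9, 0xc5, 0x4c, 0xba, 0xae]
t3 = [0x67, 0xae, 0xb4, 0x4e, 0xba, 0xb4, 0xf9, 0x67]

RES = [0x67, 0xae, 0xb4, 0x4e, 0xba, 0xb4, 0xf9, 0x67]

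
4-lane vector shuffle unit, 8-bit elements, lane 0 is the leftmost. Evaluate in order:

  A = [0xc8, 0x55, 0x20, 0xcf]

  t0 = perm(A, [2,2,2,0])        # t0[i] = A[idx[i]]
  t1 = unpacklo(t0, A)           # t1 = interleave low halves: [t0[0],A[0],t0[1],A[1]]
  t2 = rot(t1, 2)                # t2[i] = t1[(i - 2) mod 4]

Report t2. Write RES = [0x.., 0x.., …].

RES = [0x20, 0x55, 0x20, 0xc8]

  t0: 20 20 20 c8
  t1: 20 c8 20 55
  t2: 20 55 20 c8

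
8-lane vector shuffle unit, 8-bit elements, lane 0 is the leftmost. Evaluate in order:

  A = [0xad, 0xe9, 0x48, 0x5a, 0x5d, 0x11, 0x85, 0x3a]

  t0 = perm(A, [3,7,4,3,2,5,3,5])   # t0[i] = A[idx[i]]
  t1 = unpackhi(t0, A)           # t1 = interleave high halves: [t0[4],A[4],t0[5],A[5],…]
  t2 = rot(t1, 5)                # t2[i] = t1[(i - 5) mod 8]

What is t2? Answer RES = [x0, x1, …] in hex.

t0 = [0x5a, 0x3a, 0x5d, 0x5a, 0x48, 0x11, 0x5a, 0x11]
t1 = [0x48, 0x5d, 0x11, 0x11, 0x5a, 0x85, 0x11, 0x3a]
t2 = [0x11, 0x5a, 0x85, 0x11, 0x3a, 0x48, 0x5d, 0x11]

RES = [0x11, 0x5a, 0x85, 0x11, 0x3a, 0x48, 0x5d, 0x11]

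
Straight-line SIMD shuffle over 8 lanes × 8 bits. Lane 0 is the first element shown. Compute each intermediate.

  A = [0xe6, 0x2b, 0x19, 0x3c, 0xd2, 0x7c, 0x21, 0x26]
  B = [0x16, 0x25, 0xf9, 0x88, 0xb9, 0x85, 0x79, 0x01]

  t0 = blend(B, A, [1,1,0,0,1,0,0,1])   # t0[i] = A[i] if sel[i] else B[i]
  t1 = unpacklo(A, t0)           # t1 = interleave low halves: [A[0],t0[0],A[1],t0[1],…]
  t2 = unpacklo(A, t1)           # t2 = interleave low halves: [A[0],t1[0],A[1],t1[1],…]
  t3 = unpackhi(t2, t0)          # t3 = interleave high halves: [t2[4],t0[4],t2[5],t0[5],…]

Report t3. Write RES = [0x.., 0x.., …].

  t0: e6 2b f9 88 d2 85 79 26
  t1: e6 e6 2b 2b 19 f9 3c 88
  t2: e6 e6 2b e6 19 2b 3c 2b
  t3: 19 d2 2b 85 3c 79 2b 26

RES = [ 0x19  0xd2  0x2b  0x85  0x3c  0x79  0x2b  0x26 ]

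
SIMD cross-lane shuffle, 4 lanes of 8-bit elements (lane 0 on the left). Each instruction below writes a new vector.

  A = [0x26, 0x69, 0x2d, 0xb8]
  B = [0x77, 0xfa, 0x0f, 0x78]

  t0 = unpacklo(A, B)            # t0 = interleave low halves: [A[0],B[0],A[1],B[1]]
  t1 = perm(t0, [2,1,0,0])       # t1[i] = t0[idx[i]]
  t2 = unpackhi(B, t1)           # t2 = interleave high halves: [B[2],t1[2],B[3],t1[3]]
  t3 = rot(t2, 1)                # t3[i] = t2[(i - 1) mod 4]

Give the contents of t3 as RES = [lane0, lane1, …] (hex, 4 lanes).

RES = [0x26, 0x0f, 0x26, 0x78]

  t0: 26 77 69 fa
  t1: 69 77 26 26
  t2: 0f 26 78 26
  t3: 26 0f 26 78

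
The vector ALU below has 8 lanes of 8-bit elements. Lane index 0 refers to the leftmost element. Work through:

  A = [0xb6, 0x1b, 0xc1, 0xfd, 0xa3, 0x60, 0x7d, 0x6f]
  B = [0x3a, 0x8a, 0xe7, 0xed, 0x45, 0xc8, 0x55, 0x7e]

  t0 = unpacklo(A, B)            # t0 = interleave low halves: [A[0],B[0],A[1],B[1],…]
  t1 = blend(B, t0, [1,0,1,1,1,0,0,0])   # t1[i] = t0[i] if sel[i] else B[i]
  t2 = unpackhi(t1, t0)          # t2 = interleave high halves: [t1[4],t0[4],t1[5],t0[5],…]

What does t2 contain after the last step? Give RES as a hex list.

RES = [0xc1, 0xc1, 0xc8, 0xe7, 0x55, 0xfd, 0x7e, 0xed]

→ t0 |b6|3a|1b|8a|c1|e7|fd|ed|
→ t1 |b6|8a|1b|8a|c1|c8|55|7e|
→ t2 |c1|c1|c8|e7|55|fd|7e|ed|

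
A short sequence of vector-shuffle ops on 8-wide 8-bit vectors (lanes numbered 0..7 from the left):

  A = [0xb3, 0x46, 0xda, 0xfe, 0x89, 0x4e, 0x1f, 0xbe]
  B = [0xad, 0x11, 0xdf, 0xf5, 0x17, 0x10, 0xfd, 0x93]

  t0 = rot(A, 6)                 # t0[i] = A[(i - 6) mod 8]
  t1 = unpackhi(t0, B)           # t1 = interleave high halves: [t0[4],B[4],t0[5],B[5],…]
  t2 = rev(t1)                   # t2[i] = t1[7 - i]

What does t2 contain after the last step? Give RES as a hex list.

RES = [0x93, 0x46, 0xfd, 0xb3, 0x10, 0xbe, 0x17, 0x1f]

  t0: da fe 89 4e 1f be b3 46
  t1: 1f 17 be 10 b3 fd 46 93
  t2: 93 46 fd b3 10 be 17 1f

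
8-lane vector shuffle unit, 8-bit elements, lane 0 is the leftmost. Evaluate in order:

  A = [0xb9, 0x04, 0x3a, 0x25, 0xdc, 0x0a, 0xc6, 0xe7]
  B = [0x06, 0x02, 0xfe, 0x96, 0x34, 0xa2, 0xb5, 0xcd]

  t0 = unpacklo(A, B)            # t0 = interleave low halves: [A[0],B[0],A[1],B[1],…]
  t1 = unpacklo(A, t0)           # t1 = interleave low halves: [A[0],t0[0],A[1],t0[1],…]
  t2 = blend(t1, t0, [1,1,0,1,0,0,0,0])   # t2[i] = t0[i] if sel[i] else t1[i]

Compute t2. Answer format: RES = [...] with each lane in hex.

→ t0 |b9|06|04|02|3a|fe|25|96|
→ t1 |b9|b9|04|06|3a|04|25|02|
→ t2 |b9|06|04|02|3a|04|25|02|

RES = [0xb9, 0x06, 0x04, 0x02, 0x3a, 0x04, 0x25, 0x02]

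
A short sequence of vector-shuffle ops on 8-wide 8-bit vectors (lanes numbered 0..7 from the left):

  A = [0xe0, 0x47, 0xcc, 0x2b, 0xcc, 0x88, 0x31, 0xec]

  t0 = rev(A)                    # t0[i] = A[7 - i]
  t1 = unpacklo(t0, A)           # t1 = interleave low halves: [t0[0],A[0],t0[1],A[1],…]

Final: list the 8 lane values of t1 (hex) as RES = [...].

RES = [ 0xec  0xe0  0x31  0x47  0x88  0xcc  0xcc  0x2b ]

  t0: ec 31 88 cc 2b cc 47 e0
  t1: ec e0 31 47 88 cc cc 2b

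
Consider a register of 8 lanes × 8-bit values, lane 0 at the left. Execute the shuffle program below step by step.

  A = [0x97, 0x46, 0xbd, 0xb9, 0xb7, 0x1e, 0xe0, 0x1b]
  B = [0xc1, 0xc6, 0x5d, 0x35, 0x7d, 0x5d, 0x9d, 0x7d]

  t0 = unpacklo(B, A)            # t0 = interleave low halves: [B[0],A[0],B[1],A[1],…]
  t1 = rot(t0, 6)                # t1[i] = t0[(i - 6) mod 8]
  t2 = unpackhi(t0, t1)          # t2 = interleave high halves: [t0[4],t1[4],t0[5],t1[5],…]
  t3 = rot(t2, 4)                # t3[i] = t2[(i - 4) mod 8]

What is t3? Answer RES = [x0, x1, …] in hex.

RES = [ 0x35  0xc1  0xb9  0x97  0x5d  0x35  0xbd  0xb9 ]

  t0: c1 97 c6 46 5d bd 35 b9
  t1: c6 46 5d bd 35 b9 c1 97
  t2: 5d 35 bd b9 35 c1 b9 97
  t3: 35 c1 b9 97 5d 35 bd b9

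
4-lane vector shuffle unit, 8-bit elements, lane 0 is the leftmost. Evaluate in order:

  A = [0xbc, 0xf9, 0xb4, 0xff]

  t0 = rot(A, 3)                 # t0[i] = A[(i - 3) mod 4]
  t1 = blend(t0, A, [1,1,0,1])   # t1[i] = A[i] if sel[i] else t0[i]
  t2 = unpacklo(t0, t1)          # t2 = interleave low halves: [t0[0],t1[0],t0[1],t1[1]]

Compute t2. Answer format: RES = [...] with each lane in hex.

→ t0 |f9|b4|ff|bc|
→ t1 |bc|f9|ff|ff|
→ t2 |f9|bc|b4|f9|

RES = [ 0xf9  0xbc  0xb4  0xf9 ]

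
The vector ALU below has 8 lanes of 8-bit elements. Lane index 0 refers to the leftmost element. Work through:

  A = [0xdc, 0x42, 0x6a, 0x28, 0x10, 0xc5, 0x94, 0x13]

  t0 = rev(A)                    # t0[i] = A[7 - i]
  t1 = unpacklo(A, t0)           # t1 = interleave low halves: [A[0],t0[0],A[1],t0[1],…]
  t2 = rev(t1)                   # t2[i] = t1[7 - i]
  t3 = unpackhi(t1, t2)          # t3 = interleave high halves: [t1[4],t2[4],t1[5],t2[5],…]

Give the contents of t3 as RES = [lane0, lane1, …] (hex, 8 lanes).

→ t0 |13|94|c5|10|28|6a|42|dc|
→ t1 |dc|13|42|94|6a|c5|28|10|
→ t2 |10|28|c5|6a|94|42|13|dc|
→ t3 |6a|94|c5|42|28|13|10|dc|

RES = [ 0x6a  0x94  0xc5  0x42  0x28  0x13  0x10  0xdc ]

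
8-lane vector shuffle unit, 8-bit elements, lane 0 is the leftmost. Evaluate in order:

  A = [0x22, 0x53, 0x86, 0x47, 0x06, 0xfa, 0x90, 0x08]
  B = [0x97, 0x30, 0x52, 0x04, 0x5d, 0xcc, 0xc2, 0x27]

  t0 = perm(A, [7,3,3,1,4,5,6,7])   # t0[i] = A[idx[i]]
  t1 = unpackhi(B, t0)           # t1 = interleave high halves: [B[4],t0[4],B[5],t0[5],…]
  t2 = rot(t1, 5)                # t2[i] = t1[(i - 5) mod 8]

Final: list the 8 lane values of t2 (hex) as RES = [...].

RES = [0xfa, 0xc2, 0x90, 0x27, 0x08, 0x5d, 0x06, 0xcc]

t0 = [0x08, 0x47, 0x47, 0x53, 0x06, 0xfa, 0x90, 0x08]
t1 = [0x5d, 0x06, 0xcc, 0xfa, 0xc2, 0x90, 0x27, 0x08]
t2 = [0xfa, 0xc2, 0x90, 0x27, 0x08, 0x5d, 0x06, 0xcc]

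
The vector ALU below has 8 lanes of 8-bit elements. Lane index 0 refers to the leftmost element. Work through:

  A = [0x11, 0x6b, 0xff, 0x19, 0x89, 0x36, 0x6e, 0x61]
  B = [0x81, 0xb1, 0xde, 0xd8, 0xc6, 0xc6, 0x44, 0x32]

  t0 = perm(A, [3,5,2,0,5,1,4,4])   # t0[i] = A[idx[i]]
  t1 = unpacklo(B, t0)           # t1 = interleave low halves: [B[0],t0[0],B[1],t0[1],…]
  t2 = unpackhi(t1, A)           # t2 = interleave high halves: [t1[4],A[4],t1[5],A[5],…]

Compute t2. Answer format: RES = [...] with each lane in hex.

  t0: 19 36 ff 11 36 6b 89 89
  t1: 81 19 b1 36 de ff d8 11
  t2: de 89 ff 36 d8 6e 11 61

RES = [ 0xde  0x89  0xff  0x36  0xd8  0x6e  0x11  0x61 ]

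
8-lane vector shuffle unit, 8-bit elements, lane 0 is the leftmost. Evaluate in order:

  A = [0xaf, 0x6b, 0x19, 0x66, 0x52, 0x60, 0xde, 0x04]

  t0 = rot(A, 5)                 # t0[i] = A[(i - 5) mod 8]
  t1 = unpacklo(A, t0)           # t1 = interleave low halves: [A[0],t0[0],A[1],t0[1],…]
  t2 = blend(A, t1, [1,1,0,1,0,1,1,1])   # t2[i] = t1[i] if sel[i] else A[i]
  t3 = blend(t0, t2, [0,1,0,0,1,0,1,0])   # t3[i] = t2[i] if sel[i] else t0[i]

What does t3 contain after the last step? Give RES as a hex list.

RES = [ 0x66  0x66  0x60  0xde  0x52  0xaf  0x66  0x19 ]

  t0: 66 52 60 de 04 af 6b 19
  t1: af 66 6b 52 19 60 66 de
  t2: af 66 19 52 52 60 66 de
  t3: 66 66 60 de 52 af 66 19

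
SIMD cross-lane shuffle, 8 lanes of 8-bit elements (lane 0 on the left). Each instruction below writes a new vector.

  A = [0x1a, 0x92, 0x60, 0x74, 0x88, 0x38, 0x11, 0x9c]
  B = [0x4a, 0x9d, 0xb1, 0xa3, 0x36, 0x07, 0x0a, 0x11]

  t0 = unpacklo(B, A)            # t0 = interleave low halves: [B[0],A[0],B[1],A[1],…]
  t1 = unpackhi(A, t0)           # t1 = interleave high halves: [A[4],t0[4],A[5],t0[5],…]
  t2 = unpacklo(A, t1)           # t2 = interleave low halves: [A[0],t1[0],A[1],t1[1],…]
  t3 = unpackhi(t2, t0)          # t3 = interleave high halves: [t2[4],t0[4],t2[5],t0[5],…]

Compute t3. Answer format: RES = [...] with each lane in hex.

RES = [ 0x60  0xb1  0x38  0x60  0x74  0xa3  0x60  0x74 ]

→ t0 |4a|1a|9d|92|b1|60|a3|74|
→ t1 |88|b1|38|60|11|a3|9c|74|
→ t2 |1a|88|92|b1|60|38|74|60|
→ t3 |60|b1|38|60|74|a3|60|74|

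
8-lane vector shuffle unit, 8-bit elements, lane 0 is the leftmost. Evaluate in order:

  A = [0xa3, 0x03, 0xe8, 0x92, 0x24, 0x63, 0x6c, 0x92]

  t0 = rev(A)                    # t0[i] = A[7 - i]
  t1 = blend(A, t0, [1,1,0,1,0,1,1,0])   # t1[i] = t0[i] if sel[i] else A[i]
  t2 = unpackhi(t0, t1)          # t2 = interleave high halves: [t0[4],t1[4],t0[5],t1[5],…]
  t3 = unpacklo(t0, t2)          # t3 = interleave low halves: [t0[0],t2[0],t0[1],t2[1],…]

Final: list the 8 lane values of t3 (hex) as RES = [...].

RES = [ 0x92  0x92  0x6c  0x24  0x63  0xe8  0x24  0xe8 ]

→ t0 |92|6c|63|24|92|e8|03|a3|
→ t1 |92|6c|e8|24|24|e8|03|92|
→ t2 |92|24|e8|e8|03|03|a3|92|
→ t3 |92|92|6c|24|63|e8|24|e8|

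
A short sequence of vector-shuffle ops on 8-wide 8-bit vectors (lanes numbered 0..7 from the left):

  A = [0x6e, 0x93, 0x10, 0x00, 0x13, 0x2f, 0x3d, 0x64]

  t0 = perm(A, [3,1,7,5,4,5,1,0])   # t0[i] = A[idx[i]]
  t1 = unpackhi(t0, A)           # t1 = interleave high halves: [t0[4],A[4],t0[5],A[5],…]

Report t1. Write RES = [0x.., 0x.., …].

→ t0 |00|93|64|2f|13|2f|93|6e|
→ t1 |13|13|2f|2f|93|3d|6e|64|

RES = [ 0x13  0x13  0x2f  0x2f  0x93  0x3d  0x6e  0x64 ]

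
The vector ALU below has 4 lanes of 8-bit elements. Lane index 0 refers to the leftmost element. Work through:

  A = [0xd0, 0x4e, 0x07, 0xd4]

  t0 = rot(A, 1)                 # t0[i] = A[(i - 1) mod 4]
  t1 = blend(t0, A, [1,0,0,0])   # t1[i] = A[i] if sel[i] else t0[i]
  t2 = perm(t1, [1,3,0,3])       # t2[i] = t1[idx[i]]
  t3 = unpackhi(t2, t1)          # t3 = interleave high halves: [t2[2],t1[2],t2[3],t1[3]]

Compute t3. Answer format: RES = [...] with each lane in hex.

RES = [0xd0, 0x4e, 0x07, 0x07]

t0 = [0xd4, 0xd0, 0x4e, 0x07]
t1 = [0xd0, 0xd0, 0x4e, 0x07]
t2 = [0xd0, 0x07, 0xd0, 0x07]
t3 = [0xd0, 0x4e, 0x07, 0x07]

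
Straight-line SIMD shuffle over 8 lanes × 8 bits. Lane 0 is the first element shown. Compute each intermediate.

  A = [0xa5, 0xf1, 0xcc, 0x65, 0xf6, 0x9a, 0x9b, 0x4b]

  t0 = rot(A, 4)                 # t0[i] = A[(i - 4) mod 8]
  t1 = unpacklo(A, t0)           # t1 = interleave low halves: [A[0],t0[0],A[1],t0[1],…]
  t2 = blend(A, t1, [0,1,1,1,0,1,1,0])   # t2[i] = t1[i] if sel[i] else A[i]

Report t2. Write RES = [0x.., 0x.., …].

RES = [0xa5, 0xf6, 0xf1, 0x9a, 0xf6, 0x9b, 0x65, 0x4b]

t0 = [0xf6, 0x9a, 0x9b, 0x4b, 0xa5, 0xf1, 0xcc, 0x65]
t1 = [0xa5, 0xf6, 0xf1, 0x9a, 0xcc, 0x9b, 0x65, 0x4b]
t2 = [0xa5, 0xf6, 0xf1, 0x9a, 0xf6, 0x9b, 0x65, 0x4b]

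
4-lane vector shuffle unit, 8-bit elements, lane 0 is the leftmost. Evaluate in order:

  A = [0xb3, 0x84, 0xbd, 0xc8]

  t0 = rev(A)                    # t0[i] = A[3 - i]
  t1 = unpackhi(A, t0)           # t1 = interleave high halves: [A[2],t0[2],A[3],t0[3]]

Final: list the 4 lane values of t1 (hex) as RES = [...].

RES = [0xbd, 0x84, 0xc8, 0xb3]

t0 = [0xc8, 0xbd, 0x84, 0xb3]
t1 = [0xbd, 0x84, 0xc8, 0xb3]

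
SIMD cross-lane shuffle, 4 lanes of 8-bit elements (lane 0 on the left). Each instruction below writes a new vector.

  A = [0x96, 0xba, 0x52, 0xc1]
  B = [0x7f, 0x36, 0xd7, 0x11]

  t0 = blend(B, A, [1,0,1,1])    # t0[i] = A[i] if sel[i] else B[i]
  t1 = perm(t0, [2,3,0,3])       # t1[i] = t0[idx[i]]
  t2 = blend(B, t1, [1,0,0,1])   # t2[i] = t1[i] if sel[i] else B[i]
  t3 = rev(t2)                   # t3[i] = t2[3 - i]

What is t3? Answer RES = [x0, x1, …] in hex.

  t0: 96 36 52 c1
  t1: 52 c1 96 c1
  t2: 52 36 d7 c1
  t3: c1 d7 36 52

RES = [0xc1, 0xd7, 0x36, 0x52]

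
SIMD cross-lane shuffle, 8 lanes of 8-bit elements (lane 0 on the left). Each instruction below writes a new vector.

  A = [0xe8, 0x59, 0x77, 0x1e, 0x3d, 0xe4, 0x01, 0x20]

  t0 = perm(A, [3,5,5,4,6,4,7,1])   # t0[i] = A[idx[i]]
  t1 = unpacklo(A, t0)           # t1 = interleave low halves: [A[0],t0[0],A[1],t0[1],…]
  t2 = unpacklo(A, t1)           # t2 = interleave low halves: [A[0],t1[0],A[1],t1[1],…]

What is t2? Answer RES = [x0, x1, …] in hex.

RES = [0xe8, 0xe8, 0x59, 0x1e, 0x77, 0x59, 0x1e, 0xe4]

  t0: 1e e4 e4 3d 01 3d 20 59
  t1: e8 1e 59 e4 77 e4 1e 3d
  t2: e8 e8 59 1e 77 59 1e e4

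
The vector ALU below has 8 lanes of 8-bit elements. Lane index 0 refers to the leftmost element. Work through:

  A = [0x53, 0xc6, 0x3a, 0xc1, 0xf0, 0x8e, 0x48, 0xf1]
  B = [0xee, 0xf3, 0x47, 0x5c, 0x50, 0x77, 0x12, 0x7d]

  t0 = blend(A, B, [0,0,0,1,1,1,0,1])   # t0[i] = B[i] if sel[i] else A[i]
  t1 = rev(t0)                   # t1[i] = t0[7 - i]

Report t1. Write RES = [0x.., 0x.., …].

  t0: 53 c6 3a 5c 50 77 48 7d
  t1: 7d 48 77 50 5c 3a c6 53

RES = [ 0x7d  0x48  0x77  0x50  0x5c  0x3a  0xc6  0x53 ]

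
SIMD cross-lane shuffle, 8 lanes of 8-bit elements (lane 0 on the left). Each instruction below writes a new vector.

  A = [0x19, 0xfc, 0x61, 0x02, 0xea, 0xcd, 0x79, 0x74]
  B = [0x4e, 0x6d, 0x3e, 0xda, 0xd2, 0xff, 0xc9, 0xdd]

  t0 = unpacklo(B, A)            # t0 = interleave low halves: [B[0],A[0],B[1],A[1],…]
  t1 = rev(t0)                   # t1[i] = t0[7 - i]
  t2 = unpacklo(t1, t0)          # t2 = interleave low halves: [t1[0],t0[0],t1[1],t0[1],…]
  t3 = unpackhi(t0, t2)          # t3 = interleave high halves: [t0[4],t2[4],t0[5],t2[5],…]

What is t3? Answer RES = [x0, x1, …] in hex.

→ t0 |4e|19|6d|fc|3e|61|da|02|
→ t1 |02|da|61|3e|fc|6d|19|4e|
→ t2 |02|4e|da|19|61|6d|3e|fc|
→ t3 |3e|61|61|6d|da|3e|02|fc|

RES = [0x3e, 0x61, 0x61, 0x6d, 0xda, 0x3e, 0x02, 0xfc]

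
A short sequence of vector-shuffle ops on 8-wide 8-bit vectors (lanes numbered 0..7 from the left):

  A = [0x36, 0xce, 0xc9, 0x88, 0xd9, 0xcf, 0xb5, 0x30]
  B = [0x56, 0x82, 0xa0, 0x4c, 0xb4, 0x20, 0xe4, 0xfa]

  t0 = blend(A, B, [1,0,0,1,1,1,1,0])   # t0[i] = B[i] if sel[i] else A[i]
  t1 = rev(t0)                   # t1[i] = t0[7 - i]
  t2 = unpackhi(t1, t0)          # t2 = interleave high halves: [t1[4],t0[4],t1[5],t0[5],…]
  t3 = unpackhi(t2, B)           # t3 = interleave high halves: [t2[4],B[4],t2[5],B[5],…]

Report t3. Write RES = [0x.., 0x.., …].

  t0: 56 ce c9 4c b4 20 e4 30
  t1: 30 e4 20 b4 4c c9 ce 56
  t2: 4c b4 c9 20 ce e4 56 30
  t3: ce b4 e4 20 56 e4 30 fa

RES = [ 0xce  0xb4  0xe4  0x20  0x56  0xe4  0x30  0xfa ]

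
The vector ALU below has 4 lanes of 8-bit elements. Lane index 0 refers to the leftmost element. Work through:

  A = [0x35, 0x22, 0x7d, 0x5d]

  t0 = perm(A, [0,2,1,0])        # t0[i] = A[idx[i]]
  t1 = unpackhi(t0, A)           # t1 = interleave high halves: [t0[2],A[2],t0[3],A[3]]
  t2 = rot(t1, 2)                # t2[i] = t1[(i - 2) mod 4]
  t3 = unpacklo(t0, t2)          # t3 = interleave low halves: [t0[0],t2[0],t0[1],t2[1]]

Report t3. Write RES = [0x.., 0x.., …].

→ t0 |35|7d|22|35|
→ t1 |22|7d|35|5d|
→ t2 |35|5d|22|7d|
→ t3 |35|35|7d|5d|

RES = [ 0x35  0x35  0x7d  0x5d ]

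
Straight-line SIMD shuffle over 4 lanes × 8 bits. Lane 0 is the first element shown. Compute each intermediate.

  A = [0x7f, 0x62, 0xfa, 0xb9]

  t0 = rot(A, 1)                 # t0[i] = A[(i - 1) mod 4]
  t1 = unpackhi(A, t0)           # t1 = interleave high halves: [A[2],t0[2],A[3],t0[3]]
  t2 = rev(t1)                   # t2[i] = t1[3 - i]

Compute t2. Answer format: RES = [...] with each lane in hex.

RES = [0xfa, 0xb9, 0x62, 0xfa]

t0 = [0xb9, 0x7f, 0x62, 0xfa]
t1 = [0xfa, 0x62, 0xb9, 0xfa]
t2 = [0xfa, 0xb9, 0x62, 0xfa]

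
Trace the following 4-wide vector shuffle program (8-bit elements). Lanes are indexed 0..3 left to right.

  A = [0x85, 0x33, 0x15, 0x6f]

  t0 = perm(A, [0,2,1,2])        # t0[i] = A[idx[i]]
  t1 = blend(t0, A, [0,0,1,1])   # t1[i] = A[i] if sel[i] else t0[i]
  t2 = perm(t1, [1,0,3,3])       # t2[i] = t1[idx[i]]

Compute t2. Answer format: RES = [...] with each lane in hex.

→ t0 |85|15|33|15|
→ t1 |85|15|15|6f|
→ t2 |15|85|6f|6f|

RES = [ 0x15  0x85  0x6f  0x6f ]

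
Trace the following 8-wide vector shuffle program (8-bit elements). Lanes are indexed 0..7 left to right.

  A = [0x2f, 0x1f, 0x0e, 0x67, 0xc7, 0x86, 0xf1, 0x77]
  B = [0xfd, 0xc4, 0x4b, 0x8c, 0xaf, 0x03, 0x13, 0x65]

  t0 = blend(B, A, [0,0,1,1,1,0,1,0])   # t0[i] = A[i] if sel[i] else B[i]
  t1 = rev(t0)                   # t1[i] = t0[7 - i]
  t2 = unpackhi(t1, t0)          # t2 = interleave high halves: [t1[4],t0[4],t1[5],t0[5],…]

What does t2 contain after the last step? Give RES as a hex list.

t0 = [0xfd, 0xc4, 0x0e, 0x67, 0xc7, 0x03, 0xf1, 0x65]
t1 = [0x65, 0xf1, 0x03, 0xc7, 0x67, 0x0e, 0xc4, 0xfd]
t2 = [0x67, 0xc7, 0x0e, 0x03, 0xc4, 0xf1, 0xfd, 0x65]

RES = [ 0x67  0xc7  0x0e  0x03  0xc4  0xf1  0xfd  0x65 ]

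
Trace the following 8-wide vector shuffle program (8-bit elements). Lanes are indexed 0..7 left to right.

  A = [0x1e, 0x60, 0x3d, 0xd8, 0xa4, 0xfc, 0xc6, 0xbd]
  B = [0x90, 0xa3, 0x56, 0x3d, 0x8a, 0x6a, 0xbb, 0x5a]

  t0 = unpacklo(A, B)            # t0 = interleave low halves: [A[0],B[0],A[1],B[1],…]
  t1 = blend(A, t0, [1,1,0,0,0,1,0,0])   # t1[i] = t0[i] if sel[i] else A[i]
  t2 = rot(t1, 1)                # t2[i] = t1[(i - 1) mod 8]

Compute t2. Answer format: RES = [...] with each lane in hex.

RES = [0xbd, 0x1e, 0x90, 0x3d, 0xd8, 0xa4, 0x56, 0xc6]

→ t0 |1e|90|60|a3|3d|56|d8|3d|
→ t1 |1e|90|3d|d8|a4|56|c6|bd|
→ t2 |bd|1e|90|3d|d8|a4|56|c6|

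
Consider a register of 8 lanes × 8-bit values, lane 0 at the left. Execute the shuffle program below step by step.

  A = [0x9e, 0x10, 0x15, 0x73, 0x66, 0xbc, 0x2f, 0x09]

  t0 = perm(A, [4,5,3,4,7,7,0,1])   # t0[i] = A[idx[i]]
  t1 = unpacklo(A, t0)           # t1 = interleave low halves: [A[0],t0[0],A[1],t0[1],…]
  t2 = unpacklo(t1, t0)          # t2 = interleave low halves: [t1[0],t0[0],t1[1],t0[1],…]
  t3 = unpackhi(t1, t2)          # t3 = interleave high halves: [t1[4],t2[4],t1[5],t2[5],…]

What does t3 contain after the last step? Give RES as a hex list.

  t0: 66 bc 73 66 09 09 9e 10
  t1: 9e 66 10 bc 15 73 73 66
  t2: 9e 66 66 bc 10 73 bc 66
  t3: 15 10 73 73 73 bc 66 66

RES = [0x15, 0x10, 0x73, 0x73, 0x73, 0xbc, 0x66, 0x66]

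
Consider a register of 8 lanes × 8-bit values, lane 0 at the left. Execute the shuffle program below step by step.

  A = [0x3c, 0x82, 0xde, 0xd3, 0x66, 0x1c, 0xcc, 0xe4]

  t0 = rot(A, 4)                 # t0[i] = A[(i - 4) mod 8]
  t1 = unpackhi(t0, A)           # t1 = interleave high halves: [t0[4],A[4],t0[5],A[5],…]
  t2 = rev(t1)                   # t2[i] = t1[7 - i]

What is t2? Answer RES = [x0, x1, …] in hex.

  t0: 66 1c cc e4 3c 82 de d3
  t1: 3c 66 82 1c de cc d3 e4
  t2: e4 d3 cc de 1c 82 66 3c

RES = [ 0xe4  0xd3  0xcc  0xde  0x1c  0x82  0x66  0x3c ]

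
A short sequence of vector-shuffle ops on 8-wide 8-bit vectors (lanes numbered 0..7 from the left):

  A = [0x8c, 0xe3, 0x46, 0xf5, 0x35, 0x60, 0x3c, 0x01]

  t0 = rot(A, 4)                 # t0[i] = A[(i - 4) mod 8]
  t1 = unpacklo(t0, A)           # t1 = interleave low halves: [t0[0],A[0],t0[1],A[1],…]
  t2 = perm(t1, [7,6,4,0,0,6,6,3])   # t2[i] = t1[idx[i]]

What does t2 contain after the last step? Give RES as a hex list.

RES = [ 0xf5  0x01  0x3c  0x35  0x35  0x01  0x01  0xe3 ]

  t0: 35 60 3c 01 8c e3 46 f5
  t1: 35 8c 60 e3 3c 46 01 f5
  t2: f5 01 3c 35 35 01 01 e3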